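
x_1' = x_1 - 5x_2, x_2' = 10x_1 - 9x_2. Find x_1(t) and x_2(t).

x_1(t) = C_1e^(-4t)sin(5t) - C_2e^(-4t)cos(5t), x_2(t) = C_1e^(-4t)sin(5t) - C_1e^(-4t)cos(5t) - C_2e^(-4t)sin(5t) - C_2e^(-4t)cos(5t)

Coefficient matrix A = [[1, -5], [10, -9]].
Characteristic polynomial det(A - λI) = λ^2 + 8λ + 41 = 0.
Eigenvalues λ = -4 ± 5i (complex conjugate pair).
For λ=-4+5i: an eigenvector is (0,-1) - i(1,1) = (0 - i, -1 - i).
A real fundamental pair from Re and Im of e^((-4+5i)t)v: X_1 = e^(-4t)(cos(5t)·(0,-1) + sin(5t)·(1,1)), X_2 = e^(-4t)(sin(5t)·(0,-1) - cos(5t)·(1,1)).
General solution: C_1X_1 + C_2X_2.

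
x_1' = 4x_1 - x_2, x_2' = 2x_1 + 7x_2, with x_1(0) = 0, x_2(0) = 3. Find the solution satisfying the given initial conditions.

x_1(t) = -3e^(6t) + 3e^(5t), x_2(t) = 6e^(6t) - 3e^(5t)

Coefficient matrix A = [[4, -1], [2, 7]].
Characteristic polynomial det(A - λI) = λ^2 - 11λ + 30 = 0.
Eigenvalues λ = 6, 5.
For λ=6: (A-λI) row 1 is [-2, -1], so an eigenvector is (-1, 2).
For λ=5: (A-λI) row 1 is [-1, -1], so an eigenvector is (1, -1).
General solution: C_1e^(6t)(-1,2) + C_2e^(5t)(1,-1).
Applying x_1(0)=0, x_2(0)=3 gives C_1=3, C_2=3.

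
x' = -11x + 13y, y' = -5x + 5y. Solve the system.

x(t) = -2C_1e^(-3t)sin(t) - 3C_1e^(-3t)cos(t) - 3C_2e^(-3t)sin(t) + 2C_2e^(-3t)cos(t), y(t) = -C_1e^(-3t)sin(t) - 2C_1e^(-3t)cos(t) - 2C_2e^(-3t)sin(t) + C_2e^(-3t)cos(t)

Coefficient matrix A = [[-11, 13], [-5, 5]].
Characteristic polynomial det(A - λI) = λ^2 + 6λ + 10 = 0.
Eigenvalues λ = -3 ± i (complex conjugate pair).
For λ=-3+i: an eigenvector is (-3,-2) - i(-2,-1) = (-3 + 2i, -2 + i).
A real fundamental pair from Re and Im of e^((-3+i)t)v: X_1 = e^(-3t)(cos(t)·(-3,-2) + sin(t)·(-2,-1)), X_2 = e^(-3t)(sin(t)·(-3,-2) - cos(t)·(-2,-1)).
General solution: C_1X_1 + C_2X_2.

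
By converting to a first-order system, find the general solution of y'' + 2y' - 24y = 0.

y(t) = K_1e^(4t) + K_2e^(-6t)

Let x_1 = y, x_2 = y'. Then x_1' = x_2 and x_2' = 24x_1 - 2x_2.
A = [[0,1],[24,-2]]; det(A-λI) = λ^2 + 2λ - 24.
Eigenvalues λ = 4, -6 with eigenvectors (1,4), (1,-6).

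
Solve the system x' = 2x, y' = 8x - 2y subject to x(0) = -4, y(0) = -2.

Coefficient matrix A = [[2, 0], [8, -2]].
Characteristic polynomial det(A - λI) = λ^2 - 4 = 0.
Eigenvalues λ = 2, -2.
For λ=2: (A-λI) row 2 is [8, -4], so an eigenvector is (-1, -2).
For λ=-2: (A-λI) row 1 is [4, 0], so an eigenvector is (0, 1).
General solution: C_1e^(2t)(-1,-2) + C_2e^(-2t)(0,1).
Applying x(0)=-4, y(0)=-2 gives C_1=4, C_2=6.

x(t) = -4e^(2t), y(t) = -8e^(2t) + 6e^(-2t)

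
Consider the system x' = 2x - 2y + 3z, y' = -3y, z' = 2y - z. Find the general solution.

Coefficient matrix A = [[2, -2, 3], [0, -3, 0], [0, 2, -1]].
det(A - λI) = 0 gives eigenvalues λ = 2, -3, -1.
For λ=2: eigenvector (1,0,0).
For λ=-3: eigenvector (-1,-1,1).
For λ=-1: eigenvector (-1,0,1).
General solution: C_1e^(2t)(1,0,0) + C_2e^(-3t)(-1,-1,1) + C_3e^(-t)(-1,0,1).

x(t) = C_1e^(2t) - C_2e^(-3t) - C_3e^(-t), y(t) = -C_2e^(-3t), z(t) = C_2e^(-3t) + C_3e^(-t)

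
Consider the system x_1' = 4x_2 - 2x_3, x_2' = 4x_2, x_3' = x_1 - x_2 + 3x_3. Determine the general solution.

Coefficient matrix A = [[0, 4, -2], [0, 4, 0], [1, -1, 3]].
det(A - λI) = 0 gives eigenvalues λ = 2, 4, 1.
For λ=2: eigenvector (-1,0,1).
For λ=4: eigenvector (1,1,0).
For λ=1: eigenvector (-2,0,1).
General solution: c_1e^(2t)(-1,0,1) + c_2e^(4t)(1,1,0) + c_3e^(t)(-2,0,1).

x_1(t) = -c_1e^(2t) + c_2e^(4t) - 2c_3e^(t), x_2(t) = c_2e^(4t), x_3(t) = c_1e^(2t) + c_3e^(t)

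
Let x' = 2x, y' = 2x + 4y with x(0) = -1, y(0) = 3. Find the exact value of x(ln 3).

A = [[2,0],[2,4]]; eigenvalues λ = 2, 4.
Eigenvectors: (1,-1) for λ=2, (0,1) for λ=4.
From the initial condition, c_1 = -1, c_2 = 2.
x(ln 3) = (-1)(3^2)(1) + (2)(3^4)(0) = -9.

-9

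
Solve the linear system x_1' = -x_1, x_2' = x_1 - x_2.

x_1(t) = c_2e^(-t), x_2(t) = c_1e^(-t) + c_2te^(-t) - 2c_2e^(-t)

Coefficient matrix A = [[-1, 0], [1, -1]].
Characteristic polynomial det(A - λI) = λ^2 + 2λ + 1 = 0.
Single eigenvalue λ = -1 with algebraic multiplicity 2.
Eigenvector v = (0,1); generalized eigenvector w with (A-λI)w=v is (1,-2).
General solution: e^(-t)[c_1·v + c_2·(t·v + w)].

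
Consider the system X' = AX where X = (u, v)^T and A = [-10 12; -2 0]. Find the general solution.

u(t) = 3c_1e^(-6t) - 2c_2e^(-4t), v(t) = c_1e^(-6t) - c_2e^(-4t)

Coefficient matrix A = [[-10, 12], [-2, 0]].
Characteristic polynomial det(A - λI) = λ^2 + 10λ + 24 = 0.
Eigenvalues λ = -6, -4.
For λ=-6: (A-λI) row 1 is [-4, 12], so an eigenvector is (3, 1).
For λ=-4: (A-λI) row 1 is [-6, 12], so an eigenvector is (-2, -1).
General solution: c_1e^(-6t)(3,1) + c_2e^(-4t)(-2,-1).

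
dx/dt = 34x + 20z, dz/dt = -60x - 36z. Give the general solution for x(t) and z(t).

x(t) = -C_1e^(-6t) + 2C_2e^(4t), z(t) = 2C_1e^(-6t) - 3C_2e^(4t)

Coefficient matrix A = [[34, 20], [-60, -36]].
Characteristic polynomial det(A - λI) = λ^2 + 2λ - 24 = 0.
Eigenvalues λ = -6, 4.
For λ=-6: (A-λI) row 1 is [40, 20], so an eigenvector is (-1, 2).
For λ=4: (A-λI) row 1 is [30, 20], so an eigenvector is (2, -3).
General solution: C_1e^(-6t)(-1,2) + C_2e^(4t)(2,-3).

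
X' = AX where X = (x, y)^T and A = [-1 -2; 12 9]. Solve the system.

x(t) = -C_1e^(3t) - C_2e^(5t), y(t) = 2C_1e^(3t) + 3C_2e^(5t)

Coefficient matrix A = [[-1, -2], [12, 9]].
Characteristic polynomial det(A - λI) = λ^2 - 8λ + 15 = 0.
Eigenvalues λ = 3, 5.
For λ=3: (A-λI) row 1 is [-4, -2], so an eigenvector is (-1, 2).
For λ=5: (A-λI) row 1 is [-6, -2], so an eigenvector is (-1, 3).
General solution: C_1e^(3t)(-1,2) + C_2e^(5t)(-1,3).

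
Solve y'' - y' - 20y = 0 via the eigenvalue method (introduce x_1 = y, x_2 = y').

Let x_1 = y, x_2 = y'. Then x_1' = x_2 and x_2' = 20x_1 + x_2.
A = [[0,1],[20,1]]; det(A-λI) = λ^2 - λ - 20.
Eigenvalues λ = -4, 5 with eigenvectors (1,-4), (1,5).

y(t) = C_1e^(-4t) + C_2e^(5t)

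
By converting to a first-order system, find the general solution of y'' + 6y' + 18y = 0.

y(t) = C_1e^(-3t)cos(3t) + C_2e^(-3t)sin(3t)

Let x_1 = y, x_2 = y'. Then x_1' = x_2 and x_2' = -18x_1 - 6x_2.
A = [[0,1],[-18,-6]]; det(A-λI) = λ^2 + 6λ + 18.
Eigenvalues λ = -3 ± 3i.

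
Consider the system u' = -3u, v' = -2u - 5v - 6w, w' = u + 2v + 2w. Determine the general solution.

Coefficient matrix A = [[-3, 0, 0], [-2, -5, -6], [1, 2, 2]].
det(A - λI) = 0 gives eigenvalues λ = -1, -3, -2.
For λ=-1: eigenvector (0,-3,2).
For λ=-3: eigenvector (1,2,-1).
For λ=-2: eigenvector (0,-2,1).
General solution: c_1e^(-t)(0,-3,2) + c_2e^(-3t)(1,2,-1) + c_3e^(-2t)(0,-2,1).

u(t) = c_2e^(-3t), v(t) = -3c_1e^(-t) + 2c_2e^(-3t) - 2c_3e^(-2t), w(t) = 2c_1e^(-t) - c_2e^(-3t) + c_3e^(-2t)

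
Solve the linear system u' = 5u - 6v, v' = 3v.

u(t) = 3K_1e^(3t) - K_2e^(5t), v(t) = K_1e^(3t)

Coefficient matrix A = [[5, -6], [0, 3]].
Characteristic polynomial det(A - λI) = λ^2 - 8λ + 15 = 0.
Eigenvalues λ = 3, 5.
For λ=3: (A-λI) row 1 is [2, -6], so an eigenvector is (3, 1).
For λ=5: (A-λI) row 1 is [0, -6], so an eigenvector is (-1, 0).
General solution: K_1e^(3t)(3,1) + K_2e^(5t)(-1,0).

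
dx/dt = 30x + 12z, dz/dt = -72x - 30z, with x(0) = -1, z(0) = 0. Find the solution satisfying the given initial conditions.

Coefficient matrix A = [[30, 12], [-72, -30]].
Characteristic polynomial det(A - λI) = λ^2 - 36 = 0.
Eigenvalues λ = -6, 6.
For λ=-6: (A-λI) row 1 is [36, 12], so an eigenvector is (-1, 3).
For λ=6: (A-λI) row 1 is [24, 12], so an eigenvector is (1, -2).
General solution: K_1e^(-6t)(-1,3) + K_2e^(6t)(1,-2).
Applying x(0)=-1, z(0)=0 gives K_1=-2, K_2=-3.

x(t) = -3e^(6t) + 2e^(-6t), z(t) = 6e^(6t) - 6e^(-6t)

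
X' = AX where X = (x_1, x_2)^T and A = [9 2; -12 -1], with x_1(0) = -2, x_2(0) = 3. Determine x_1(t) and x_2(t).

x_1(t) = -3e^(5t) + e^(3t), x_2(t) = 6e^(5t) - 3e^(3t)

Coefficient matrix A = [[9, 2], [-12, -1]].
Characteristic polynomial det(A - λI) = λ^2 - 8λ + 15 = 0.
Eigenvalues λ = 5, 3.
For λ=5: (A-λI) row 1 is [4, 2], so an eigenvector is (1, -2).
For λ=3: (A-λI) row 1 is [6, 2], so an eigenvector is (-1, 3).
General solution: K_1e^(5t)(1,-2) + K_2e^(3t)(-1,3).
Applying x_1(0)=-2, x_2(0)=3 gives K_1=-3, K_2=-1.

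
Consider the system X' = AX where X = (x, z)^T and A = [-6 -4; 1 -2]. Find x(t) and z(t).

x(t) = 2K_1e^(-4t) + 2K_2te^(-4t) - 3K_2e^(-4t), z(t) = -K_1e^(-4t) - K_2te^(-4t) + K_2e^(-4t)

Coefficient matrix A = [[-6, -4], [1, -2]].
Characteristic polynomial det(A - λI) = λ^2 + 8λ + 16 = 0.
Single eigenvalue λ = -4 with algebraic multiplicity 2.
Eigenvector v = (2,-1); generalized eigenvector w with (A-λI)w=v is (-3,1).
General solution: e^(-4t)[K_1·v + K_2·(t·v + w)].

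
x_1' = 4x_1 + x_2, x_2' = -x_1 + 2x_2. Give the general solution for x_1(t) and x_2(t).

Coefficient matrix A = [[4, 1], [-1, 2]].
Characteristic polynomial det(A - λI) = λ^2 - 6λ + 9 = 0.
Single eigenvalue λ = 3 with algebraic multiplicity 2.
Eigenvector v = (1,-1); generalized eigenvector w with (A-λI)w=v is (-2,3).
General solution: e^(3t)[C_1·v + C_2·(t·v + w)].

x_1(t) = C_1e^(3t) + C_2te^(3t) - 2C_2e^(3t), x_2(t) = -C_1e^(3t) - C_2te^(3t) + 3C_2e^(3t)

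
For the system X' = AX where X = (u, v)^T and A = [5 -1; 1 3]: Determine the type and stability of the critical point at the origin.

A = [[5,-1],[1,3]]; det(A-λI) = λ^2 - 8λ + 16.
repeated λ = 4 with a single eigenvector.

unstable improper node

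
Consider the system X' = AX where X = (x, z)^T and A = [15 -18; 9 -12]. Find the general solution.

Coefficient matrix A = [[15, -18], [9, -12]].
Characteristic polynomial det(A - λI) = λ^2 - 3λ - 18 = 0.
Eigenvalues λ = -3, 6.
For λ=-3: (A-λI) row 1 is [18, -18], so an eigenvector is (1, 1).
For λ=6: (A-λI) row 1 is [9, -18], so an eigenvector is (2, 1).
General solution: c_1e^(-3t)(1,1) + c_2e^(6t)(2,1).

x(t) = c_1e^(-3t) + 2c_2e^(6t), z(t) = c_1e^(-3t) + c_2e^(6t)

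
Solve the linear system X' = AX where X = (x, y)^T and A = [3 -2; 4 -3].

x(t) = -C_1e^(t) - C_2e^(-t), y(t) = -C_1e^(t) - 2C_2e^(-t)

Coefficient matrix A = [[3, -2], [4, -3]].
Characteristic polynomial det(A - λI) = λ^2 - 1 = 0.
Eigenvalues λ = 1, -1.
For λ=1: (A-λI) row 1 is [2, -2], so an eigenvector is (-1, -1).
For λ=-1: (A-λI) row 1 is [4, -2], so an eigenvector is (-1, -2).
General solution: C_1e^(t)(-1,-1) + C_2e^(-t)(-1,-2).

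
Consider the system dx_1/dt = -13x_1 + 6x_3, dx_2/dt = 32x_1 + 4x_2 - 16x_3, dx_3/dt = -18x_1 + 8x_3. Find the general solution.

Coefficient matrix A = [[-13, 0, 6], [32, 4, -16], [-18, 0, 8]].
det(A - λI) = 0 gives eigenvalues λ = -1, 4, -4.
For λ=-1: eigenvector (1,0,2).
For λ=4: eigenvector (0,1,0).
For λ=-4: eigenvector (-2,2,-3).
General solution: C_1e^(-t)(1,0,2) + C_2e^(4t)(0,1,0) + C_3e^(-4t)(-2,2,-3).

x_1(t) = C_1e^(-t) - 2C_3e^(-4t), x_2(t) = C_2e^(4t) + 2C_3e^(-4t), x_3(t) = 2C_1e^(-t) - 3C_3e^(-4t)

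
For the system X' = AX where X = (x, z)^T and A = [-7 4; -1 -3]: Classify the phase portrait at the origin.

A = [[-7,4],[-1,-3]]; det(A-λI) = λ^2 + 10λ + 25.
repeated λ = -5 with a single eigenvector.

stable improper node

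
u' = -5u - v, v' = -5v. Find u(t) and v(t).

u(t) = K_1e^(-5t) + K_2te^(-5t) + K_2e^(-5t), v(t) = -K_2e^(-5t)

Coefficient matrix A = [[-5, -1], [0, -5]].
Characteristic polynomial det(A - λI) = λ^2 + 10λ + 25 = 0.
Single eigenvalue λ = -5 with algebraic multiplicity 2.
Eigenvector v = (1,0); generalized eigenvector w with (A-λI)w=v is (1,-1).
General solution: e^(-5t)[K_1·v + K_2·(t·v + w)].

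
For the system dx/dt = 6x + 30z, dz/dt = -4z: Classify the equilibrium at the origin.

A = [[6,30],[0,-4]]; det(A-λI) = λ^2 - 2λ - 24.
λ = 6, -4: opposite signs.

saddle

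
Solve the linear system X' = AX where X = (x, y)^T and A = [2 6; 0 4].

Coefficient matrix A = [[2, 6], [0, 4]].
Characteristic polynomial det(A - λI) = λ^2 - 6λ + 8 = 0.
Eigenvalues λ = 2, 4.
For λ=2: (A-λI) row 1 is [0, 6], so an eigenvector is (1, 0).
For λ=4: (A-λI) row 1 is [-2, 6], so an eigenvector is (-3, -1).
General solution: c_1e^(2t)(1,0) + c_2e^(4t)(-3,-1).

x(t) = c_1e^(2t) - 3c_2e^(4t), y(t) = -c_2e^(4t)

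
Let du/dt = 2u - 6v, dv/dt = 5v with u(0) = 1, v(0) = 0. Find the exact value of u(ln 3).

9

A = [[2,-6],[0,5]]; eigenvalues λ = 2, 5.
Eigenvectors: (-1,0) for λ=2, (2,-1) for λ=5.
From the initial condition, c_1 = -1, c_2 = 0.
u(ln 3) = (-1)(3^2)(-1) + (0)(3^5)(2) = 9.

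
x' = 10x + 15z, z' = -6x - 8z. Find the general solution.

Coefficient matrix A = [[10, 15], [-6, -8]].
Characteristic polynomial det(A - λI) = λ^2 - 2λ + 10 = 0.
Eigenvalues λ = 1 ± 3i (complex conjugate pair).
For λ=1+3i: an eigenvector is (-1,1) - i(2,-1) = (-1 - 2i, 1 + i).
A real fundamental pair from Re and Im of e^((1+3i)t)v: X_1 = e^(t)(cos(3t)·(-1,1) + sin(3t)·(2,-1)), X_2 = e^(t)(sin(3t)·(-1,1) - cos(3t)·(2,-1)).
General solution: K_1X_1 + K_2X_2.

x(t) = 2K_1e^(t)sin(3t) - K_1e^(t)cos(3t) - K_2e^(t)sin(3t) - 2K_2e^(t)cos(3t), z(t) = -K_1e^(t)sin(3t) + K_1e^(t)cos(3t) + K_2e^(t)sin(3t) + K_2e^(t)cos(3t)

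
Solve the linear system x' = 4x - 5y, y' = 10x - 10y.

x(t) = -2C_1e^(-3t)sin(t) - C_1e^(-3t)cos(t) - C_2e^(-3t)sin(t) + 2C_2e^(-3t)cos(t), y(t) = -3C_1e^(-3t)sin(t) - C_1e^(-3t)cos(t) - C_2e^(-3t)sin(t) + 3C_2e^(-3t)cos(t)

Coefficient matrix A = [[4, -5], [10, -10]].
Characteristic polynomial det(A - λI) = λ^2 + 6λ + 10 = 0.
Eigenvalues λ = -3 ± i (complex conjugate pair).
For λ=-3+i: an eigenvector is (-1,-1) - i(-2,-3) = (-1 + 2i, -1 + 3i).
A real fundamental pair from Re and Im of e^((-3+i)t)v: X_1 = e^(-3t)(cos(t)·(-1,-1) + sin(t)·(-2,-3)), X_2 = e^(-3t)(sin(t)·(-1,-1) - cos(t)·(-2,-3)).
General solution: C_1X_1 + C_2X_2.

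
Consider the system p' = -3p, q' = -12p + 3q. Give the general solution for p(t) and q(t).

Coefficient matrix A = [[-3, 0], [-12, 3]].
Characteristic polynomial det(A - λI) = λ^2 - 9 = 0.
Eigenvalues λ = 3, -3.
For λ=3: (A-λI) row 1 is [-6, 0], so an eigenvector is (0, -1).
For λ=-3: (A-λI) row 2 is [-12, 6], so an eigenvector is (1, 2).
General solution: c_1e^(3t)(0,-1) + c_2e^(-3t)(1,2).

p(t) = c_2e^(-3t), q(t) = -c_1e^(3t) + 2c_2e^(-3t)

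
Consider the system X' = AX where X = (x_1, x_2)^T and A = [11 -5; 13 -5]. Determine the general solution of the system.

x_1(t) = C_1e^(3t)sin(t) + 2C_1e^(3t)cos(t) + 2C_2e^(3t)sin(t) - C_2e^(3t)cos(t), x_2(t) = 2C_1e^(3t)sin(t) + 3C_1e^(3t)cos(t) + 3C_2e^(3t)sin(t) - 2C_2e^(3t)cos(t)

Coefficient matrix A = [[11, -5], [13, -5]].
Characteristic polynomial det(A - λI) = λ^2 - 6λ + 10 = 0.
Eigenvalues λ = 3 ± i (complex conjugate pair).
For λ=3+i: an eigenvector is (2,3) - i(1,2) = (2 - i, 3 - 2i).
A real fundamental pair from Re and Im of e^((3+i)t)v: X_1 = e^(3t)(cos(t)·(2,3) + sin(t)·(1,2)), X_2 = e^(3t)(sin(t)·(2,3) - cos(t)·(1,2)).
General solution: C_1X_1 + C_2X_2.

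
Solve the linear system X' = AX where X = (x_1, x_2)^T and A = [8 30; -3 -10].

x_1(t) = -3C_1e^(-t)sin(3t) - C_1e^(-t)cos(3t) - C_2e^(-t)sin(3t) + 3C_2e^(-t)cos(3t), x_2(t) = C_1e^(-t)sin(3t) - C_2e^(-t)cos(3t)

Coefficient matrix A = [[8, 30], [-3, -10]].
Characteristic polynomial det(A - λI) = λ^2 + 2λ + 10 = 0.
Eigenvalues λ = -1 ± 3i (complex conjugate pair).
For λ=-1+3i: an eigenvector is (-1,0) - i(-3,1) = (-1 + 3i, 0 - i).
A real fundamental pair from Re and Im of e^((-1+3i)t)v: X_1 = e^(-t)(cos(3t)·(-1,0) + sin(3t)·(-3,1)), X_2 = e^(-t)(sin(3t)·(-1,0) - cos(3t)·(-3,1)).
General solution: C_1X_1 + C_2X_2.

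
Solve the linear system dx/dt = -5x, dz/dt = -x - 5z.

x(t) = K_2e^(-5t), z(t) = -K_1e^(-5t) - K_2te^(-5t) - K_2e^(-5t)

Coefficient matrix A = [[-5, 0], [-1, -5]].
Characteristic polynomial det(A - λI) = λ^2 + 10λ + 25 = 0.
Single eigenvalue λ = -5 with algebraic multiplicity 2.
Eigenvector v = (0,-1); generalized eigenvector w with (A-λI)w=v is (1,-1).
General solution: e^(-5t)[K_1·v + K_2·(t·v + w)].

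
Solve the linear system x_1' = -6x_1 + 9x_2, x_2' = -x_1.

Coefficient matrix A = [[-6, 9], [-1, 0]].
Characteristic polynomial det(A - λI) = λ^2 + 6λ + 9 = 0.
Single eigenvalue λ = -3 with algebraic multiplicity 2.
Eigenvector v = (3,1); generalized eigenvector w with (A-λI)w=v is (2,1).
General solution: e^(-3t)[K_1·v + K_2·(t·v + w)].

x_1(t) = 3K_1e^(-3t) + 3K_2te^(-3t) + 2K_2e^(-3t), x_2(t) = K_1e^(-3t) + K_2te^(-3t) + K_2e^(-3t)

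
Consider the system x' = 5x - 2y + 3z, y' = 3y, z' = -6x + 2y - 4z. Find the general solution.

x(t) = -2c_1e^(3t) + c_2e^(2t) - c_3e^(-t), y(t) = c_1e^(3t), z(t) = 2c_1e^(3t) - c_2e^(2t) + 2c_3e^(-t)

Coefficient matrix A = [[5, -2, 3], [0, 3, 0], [-6, 2, -4]].
det(A - λI) = 0 gives eigenvalues λ = 3, 2, -1.
For λ=3: eigenvector (-2,1,2).
For λ=2: eigenvector (1,0,-1).
For λ=-1: eigenvector (-1,0,2).
General solution: c_1e^(3t)(-2,1,2) + c_2e^(2t)(1,0,-1) + c_3e^(-t)(-1,0,2).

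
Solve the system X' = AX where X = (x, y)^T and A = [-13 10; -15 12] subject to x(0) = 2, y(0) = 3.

Coefficient matrix A = [[-13, 10], [-15, 12]].
Characteristic polynomial det(A - λI) = λ^2 + λ - 6 = 0.
Eigenvalues λ = -3, 2.
For λ=-3: (A-λI) row 1 is [-10, 10], so an eigenvector is (-1, -1).
For λ=2: (A-λI) row 1 is [-15, 10], so an eigenvector is (2, 3).
General solution: c_1e^(-3t)(-1,-1) + c_2e^(2t)(2,3).
Applying x(0)=2, y(0)=3 gives c_1=0, c_2=1.

x(t) = 2e^(2t), y(t) = 3e^(2t)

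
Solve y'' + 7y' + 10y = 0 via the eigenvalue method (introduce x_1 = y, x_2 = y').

y(t) = c_1e^(-5t) + c_2e^(-2t)

Let x_1 = y, x_2 = y'. Then x_1' = x_2 and x_2' = -10x_1 - 7x_2.
A = [[0,1],[-10,-7]]; det(A-λI) = λ^2 + 7λ + 10.
Eigenvalues λ = -5, -2 with eigenvectors (1,-5), (1,-2).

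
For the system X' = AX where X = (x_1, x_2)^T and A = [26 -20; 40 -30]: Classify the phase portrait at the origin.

stable spiral

A = [[26,-20],[40,-30]]; det(A-λI) = λ^2 + 4λ + 20.
λ = -2 ± 4i: negative real part.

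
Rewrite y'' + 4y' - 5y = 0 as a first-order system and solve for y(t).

Let x_1 = y, x_2 = y'. Then x_1' = x_2 and x_2' = 5x_1 - 4x_2.
A = [[0,1],[5,-4]]; det(A-λI) = λ^2 + 4λ - 5.
Eigenvalues λ = 1, -5 with eigenvectors (1,1), (1,-5).

y(t) = C_1e^(t) + C_2e^(-5t)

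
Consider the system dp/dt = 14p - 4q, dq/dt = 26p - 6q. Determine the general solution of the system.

p(t) = c_1e^(4t)sin(2t) + c_1e^(4t)cos(2t) + c_2e^(4t)sin(2t) - c_2e^(4t)cos(2t), q(t) = 3c_1e^(4t)sin(2t) + 2c_1e^(4t)cos(2t) + 2c_2e^(4t)sin(2t) - 3c_2e^(4t)cos(2t)

Coefficient matrix A = [[14, -4], [26, -6]].
Characteristic polynomial det(A - λI) = λ^2 - 8λ + 20 = 0.
Eigenvalues λ = 4 ± 2i (complex conjugate pair).
For λ=4+2i: an eigenvector is (1,2) - i(1,3) = (1 - i, 2 - 3i).
A real fundamental pair from Re and Im of e^((4+2i)t)v: X_1 = e^(4t)(cos(2t)·(1,2) + sin(2t)·(1,3)), X_2 = e^(4t)(sin(2t)·(1,2) - cos(2t)·(1,3)).
General solution: c_1X_1 + c_2X_2.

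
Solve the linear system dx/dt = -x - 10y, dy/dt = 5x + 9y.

Coefficient matrix A = [[-1, -10], [5, 9]].
Characteristic polynomial det(A - λI) = λ^2 - 8λ + 41 = 0.
Eigenvalues λ = 4 ± 5i (complex conjugate pair).
For λ=4+5i: an eigenvector is (1,-1) - i(1,0) = (1 - i, -1).
A real fundamental pair from Re and Im of e^((4+5i)t)v: X_1 = e^(4t)(cos(5t)·(1,-1) + sin(5t)·(1,0)), X_2 = e^(4t)(sin(5t)·(1,-1) - cos(5t)·(1,0)).
General solution: K_1X_1 + K_2X_2.

x(t) = K_1e^(4t)sin(5t) + K_1e^(4t)cos(5t) + K_2e^(4t)sin(5t) - K_2e^(4t)cos(5t), y(t) = -K_1e^(4t)cos(5t) - K_2e^(4t)sin(5t)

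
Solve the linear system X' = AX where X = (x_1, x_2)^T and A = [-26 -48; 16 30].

Coefficient matrix A = [[-26, -48], [16, 30]].
Characteristic polynomial det(A - λI) = λ^2 - 4λ - 12 = 0.
Eigenvalues λ = 6, -2.
For λ=6: (A-λI) row 1 is [-32, -48], so an eigenvector is (3, -2).
For λ=-2: (A-λI) row 1 is [-24, -48], so an eigenvector is (2, -1).
General solution: K_1e^(6t)(3,-2) + K_2e^(-2t)(2,-1).

x_1(t) = 3K_1e^(6t) + 2K_2e^(-2t), x_2(t) = -2K_1e^(6t) - K_2e^(-2t)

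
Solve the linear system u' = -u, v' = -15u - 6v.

Coefficient matrix A = [[-1, 0], [-15, -6]].
Characteristic polynomial det(A - λI) = λ^2 + 7λ + 6 = 0.
Eigenvalues λ = -6, -1.
For λ=-6: (A-λI) row 1 is [5, 0], so an eigenvector is (0, -1).
For λ=-1: (A-λI) row 2 is [-15, -5], so an eigenvector is (-1, 3).
General solution: K_1e^(-6t)(0,-1) + K_2e^(-t)(-1,3).

u(t) = -K_2e^(-t), v(t) = -K_1e^(-6t) + 3K_2e^(-t)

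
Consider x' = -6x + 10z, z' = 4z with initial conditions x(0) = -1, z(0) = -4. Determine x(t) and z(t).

x(t) = -4e^(4t) + 3e^(-6t), z(t) = -4e^(4t)

Coefficient matrix A = [[-6, 10], [0, 4]].
Characteristic polynomial det(A - λI) = λ^2 + 2λ - 24 = 0.
Eigenvalues λ = 4, -6.
For λ=4: (A-λI) row 1 is [-10, 10], so an eigenvector is (-1, -1).
For λ=-6: (A-λI) row 1 is [0, 10], so an eigenvector is (1, 0).
General solution: C_1e^(4t)(-1,-1) + C_2e^(-6t)(1,0).
Applying x(0)=-1, z(0)=-4 gives C_1=4, C_2=3.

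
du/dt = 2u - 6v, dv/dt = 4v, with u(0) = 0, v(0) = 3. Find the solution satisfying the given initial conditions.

Coefficient matrix A = [[2, -6], [0, 4]].
Characteristic polynomial det(A - λI) = λ^2 - 6λ + 8 = 0.
Eigenvalues λ = 2, 4.
For λ=2: (A-λI) row 1 is [0, -6], so an eigenvector is (-1, 0).
For λ=4: (A-λI) row 1 is [-2, -6], so an eigenvector is (3, -1).
General solution: K_1e^(2t)(-1,0) + K_2e^(4t)(3,-1).
Applying u(0)=0, v(0)=3 gives K_1=-9, K_2=-3.

u(t) = -9e^(4t) + 9e^(2t), v(t) = 3e^(4t)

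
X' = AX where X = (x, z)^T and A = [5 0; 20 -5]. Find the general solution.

Coefficient matrix A = [[5, 0], [20, -5]].
Characteristic polynomial det(A - λI) = λ^2 - 25 = 0.
Eigenvalues λ = 5, -5.
For λ=5: (A-λI) row 2 is [20, -10], so an eigenvector is (-1, -2).
For λ=-5: (A-λI) row 1 is [10, 0], so an eigenvector is (0, 1).
General solution: K_1e^(5t)(-1,-2) + K_2e^(-5t)(0,1).

x(t) = -K_1e^(5t), z(t) = -2K_1e^(5t) + K_2e^(-5t)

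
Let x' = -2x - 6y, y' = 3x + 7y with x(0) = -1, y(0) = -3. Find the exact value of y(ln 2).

A = [[-2,-6],[3,7]]; eigenvalues λ = 4, 1.
Eigenvectors: (1,-1) for λ=4, (2,-1) for λ=1.
From the initial condition, c_1 = 7, c_2 = -4.
y(ln 2) = (7)(2^4)(-1) + (-4)(2^1)(-1) = -104.

-104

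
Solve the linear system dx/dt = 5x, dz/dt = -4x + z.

Coefficient matrix A = [[5, 0], [-4, 1]].
Characteristic polynomial det(A - λI) = λ^2 - 6λ + 5 = 0.
Eigenvalues λ = 1, 5.
For λ=1: (A-λI) row 1 is [4, 0], so an eigenvector is (0, -1).
For λ=5: (A-λI) row 2 is [-4, -4], so an eigenvector is (-1, 1).
General solution: c_1e^(t)(0,-1) + c_2e^(5t)(-1,1).

x(t) = -c_2e^(5t), z(t) = -c_1e^(t) + c_2e^(5t)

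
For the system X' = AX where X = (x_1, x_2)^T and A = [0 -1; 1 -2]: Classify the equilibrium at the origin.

stable improper node

A = [[0,-1],[1,-2]]; det(A-λI) = λ^2 + 2λ + 1.
repeated λ = -1 with a single eigenvector.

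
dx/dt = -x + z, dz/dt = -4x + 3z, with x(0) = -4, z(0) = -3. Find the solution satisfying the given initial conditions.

x(t) = 5te^(t) - 4e^(t), z(t) = 10te^(t) - 3e^(t)

Coefficient matrix A = [[-1, 1], [-4, 3]].
Characteristic polynomial det(A - λI) = λ^2 - 2λ + 1 = 0.
Single eigenvalue λ = 1 with algebraic multiplicity 2.
Eigenvector v = (1,2); generalized eigenvector w with (A-λI)w=v is (-2,-3).
General solution: e^(t)[C_1·v + C_2·(t·v + w)].
Applying x(0)=-4, z(0)=-3 gives C_1=6, C_2=5.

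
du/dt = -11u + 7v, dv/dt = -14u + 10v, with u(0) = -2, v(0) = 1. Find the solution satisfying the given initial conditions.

Coefficient matrix A = [[-11, 7], [-14, 10]].
Characteristic polynomial det(A - λI) = λ^2 + λ - 12 = 0.
Eigenvalues λ = 3, -4.
For λ=3: (A-λI) row 1 is [-14, 7], so an eigenvector is (-1, -2).
For λ=-4: (A-λI) row 1 is [-7, 7], so an eigenvector is (-1, -1).
General solution: K_1e^(3t)(-1,-2) + K_2e^(-4t)(-1,-1).
Applying u(0)=-2, v(0)=1 gives K_1=-3, K_2=5.

u(t) = 3e^(3t) - 5e^(-4t), v(t) = 6e^(3t) - 5e^(-4t)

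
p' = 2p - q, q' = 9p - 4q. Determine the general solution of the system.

p(t) = -K_1e^(-t) - K_2te^(-t) - K_2e^(-t), q(t) = -3K_1e^(-t) - 3K_2te^(-t) - 2K_2e^(-t)

Coefficient matrix A = [[2, -1], [9, -4]].
Characteristic polynomial det(A - λI) = λ^2 + 2λ + 1 = 0.
Single eigenvalue λ = -1 with algebraic multiplicity 2.
Eigenvector v = (-1,-3); generalized eigenvector w with (A-λI)w=v is (-1,-2).
General solution: e^(-t)[K_1·v + K_2·(t·v + w)].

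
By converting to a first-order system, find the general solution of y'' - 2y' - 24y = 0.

Let x_1 = y, x_2 = y'. Then x_1' = x_2 and x_2' = 24x_1 + 2x_2.
A = [[0,1],[24,2]]; det(A-λI) = λ^2 - 2λ - 24.
Eigenvalues λ = 6, -4 with eigenvectors (1,6), (1,-4).

y(t) = C_1e^(6t) + C_2e^(-4t)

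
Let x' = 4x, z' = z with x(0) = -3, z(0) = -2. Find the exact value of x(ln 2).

-48

A = [[4,0],[0,1]]; eigenvalues λ = 1, 4.
Eigenvectors: (0,-1) for λ=1, (1,0) for λ=4.
From the initial condition, c_1 = 2, c_2 = -3.
x(ln 2) = (2)(2^1)(0) + (-3)(2^4)(1) = -48.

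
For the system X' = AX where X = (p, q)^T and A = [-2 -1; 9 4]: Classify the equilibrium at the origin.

A = [[-2,-1],[9,4]]; det(A-λI) = λ^2 - 2λ + 1.
repeated λ = 1 with a single eigenvector.

unstable improper node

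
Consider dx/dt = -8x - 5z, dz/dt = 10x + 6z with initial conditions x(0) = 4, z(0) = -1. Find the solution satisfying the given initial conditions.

Coefficient matrix A = [[-8, -5], [10, 6]].
Characteristic polynomial det(A - λI) = λ^2 + 2λ + 2 = 0.
Eigenvalues λ = -1 ± i (complex conjugate pair).
For λ=-1+i: an eigenvector is (2,-3) - i(1,-1) = (2 - i, -3 + i).
A real fundamental pair from Re and Im of e^((-1+i)t)v: X_1 = e^(-t)(cos(t)·(2,-3) + sin(t)·(1,-1)), X_2 = e^(-t)(sin(t)·(2,-3) - cos(t)·(1,-1)).
General solution: C_1X_1 + C_2X_2.
Applying x(0)=4, z(0)=-1 gives C_1=-3, C_2=-10.

x(t) = -23e^(-t)sin(t) + 4e^(-t)cos(t), z(t) = 33e^(-t)sin(t) - e^(-t)cos(t)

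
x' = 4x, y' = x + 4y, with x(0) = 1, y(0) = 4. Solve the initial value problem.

Coefficient matrix A = [[4, 0], [1, 4]].
Characteristic polynomial det(A - λI) = λ^2 - 8λ + 16 = 0.
Single eigenvalue λ = 4 with algebraic multiplicity 2.
Eigenvector v = (0,1); generalized eigenvector w with (A-λI)w=v is (1,-3).
General solution: e^(4t)[c_1·v + c_2·(t·v + w)].
Applying x(0)=1, y(0)=4 gives c_1=7, c_2=1.

x(t) = e^(4t), y(t) = te^(4t) + 4e^(4t)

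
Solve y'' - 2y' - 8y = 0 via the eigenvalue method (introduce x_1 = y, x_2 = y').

y(t) = K_1e^(4t) + K_2e^(-2t)

Let x_1 = y, x_2 = y'. Then x_1' = x_2 and x_2' = 8x_1 + 2x_2.
A = [[0,1],[8,2]]; det(A-λI) = λ^2 - 2λ - 8.
Eigenvalues λ = 4, -2 with eigenvectors (1,4), (1,-2).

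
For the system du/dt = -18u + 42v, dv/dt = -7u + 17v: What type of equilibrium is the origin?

saddle

A = [[-18,42],[-7,17]]; det(A-λI) = λ^2 + λ - 12.
λ = 3, -4: opposite signs.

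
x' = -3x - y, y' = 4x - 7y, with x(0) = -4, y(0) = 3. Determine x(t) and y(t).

Coefficient matrix A = [[-3, -1], [4, -7]].
Characteristic polynomial det(A - λI) = λ^2 + 10λ + 25 = 0.
Single eigenvalue λ = -5 with algebraic multiplicity 2.
Eigenvector v = (1,2); generalized eigenvector w with (A-λI)w=v is (1,1).
General solution: e^(-5t)[C_1·v + C_2·(t·v + w)].
Applying x(0)=-4, y(0)=3 gives C_1=7, C_2=-11.

x(t) = -11te^(-5t) - 4e^(-5t), y(t) = -22te^(-5t) + 3e^(-5t)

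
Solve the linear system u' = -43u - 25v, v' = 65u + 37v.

u(t) = 2K_1e^(-3t)sin(5t) + K_1e^(-3t)cos(5t) + K_2e^(-3t)sin(5t) - 2K_2e^(-3t)cos(5t), v(t) = -3K_1e^(-3t)sin(5t) - 2K_1e^(-3t)cos(5t) - 2K_2e^(-3t)sin(5t) + 3K_2e^(-3t)cos(5t)

Coefficient matrix A = [[-43, -25], [65, 37]].
Characteristic polynomial det(A - λI) = λ^2 + 6λ + 34 = 0.
Eigenvalues λ = -3 ± 5i (complex conjugate pair).
For λ=-3+5i: an eigenvector is (1,-2) - i(2,-3) = (1 - 2i, -2 + 3i).
A real fundamental pair from Re and Im of e^((-3+5i)t)v: X_1 = e^(-3t)(cos(5t)·(1,-2) + sin(5t)·(2,-3)), X_2 = e^(-3t)(sin(5t)·(1,-2) - cos(5t)·(2,-3)).
General solution: K_1X_1 + K_2X_2.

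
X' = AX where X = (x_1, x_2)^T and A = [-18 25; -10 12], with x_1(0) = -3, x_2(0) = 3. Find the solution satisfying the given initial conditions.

x_1(t) = 24e^(-3t)sin(5t) - 3e^(-3t)cos(5t), x_2(t) = 15e^(-3t)sin(5t) + 3e^(-3t)cos(5t)

Coefficient matrix A = [[-18, 25], [-10, 12]].
Characteristic polynomial det(A - λI) = λ^2 + 6λ + 34 = 0.
Eigenvalues λ = -3 ± 5i (complex conjugate pair).
For λ=-3+5i: an eigenvector is (-2,-1) - i(1,1) = (-2 - i, -1 - i).
A real fundamental pair from Re and Im of e^((-3+5i)t)v: X_1 = e^(-3t)(cos(5t)·(-2,-1) + sin(5t)·(1,1)), X_2 = e^(-3t)(sin(5t)·(-2,-1) - cos(5t)·(1,1)).
General solution: C_1X_1 + C_2X_2.
Applying x_1(0)=-3, x_2(0)=3 gives C_1=6, C_2=-9.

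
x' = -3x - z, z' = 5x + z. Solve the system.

Coefficient matrix A = [[-3, -1], [5, 1]].
Characteristic polynomial det(A - λI) = λ^2 + 2λ + 2 = 0.
Eigenvalues λ = -1 ± i (complex conjugate pair).
For λ=-1+i: an eigenvector is (-1,2) - i(0,-1) = (-1, 2 + i).
A real fundamental pair from Re and Im of e^((-1+i)t)v: X_1 = e^(-t)(cos(t)·(-1,2) + sin(t)·(0,-1)), X_2 = e^(-t)(sin(t)·(-1,2) - cos(t)·(0,-1)).
General solution: c_1X_1 + c_2X_2.

x(t) = -c_1e^(-t)cos(t) - c_2e^(-t)sin(t), z(t) = -c_1e^(-t)sin(t) + 2c_1e^(-t)cos(t) + 2c_2e^(-t)sin(t) + c_2e^(-t)cos(t)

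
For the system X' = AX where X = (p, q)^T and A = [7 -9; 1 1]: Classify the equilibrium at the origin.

unstable improper node

A = [[7,-9],[1,1]]; det(A-λI) = λ^2 - 8λ + 16.
repeated λ = 4 with a single eigenvector.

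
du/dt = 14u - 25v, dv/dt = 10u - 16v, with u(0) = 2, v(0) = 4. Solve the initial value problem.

Coefficient matrix A = [[14, -25], [10, -16]].
Characteristic polynomial det(A - λI) = λ^2 + 2λ + 26 = 0.
Eigenvalues λ = -1 ± 5i (complex conjugate pair).
For λ=-1+5i: an eigenvector is (-2,-1) - i(-1,-1) = (-2 + i, -1 + i).
A real fundamental pair from Re and Im of e^((-1+5i)t)v: X_1 = e^(-t)(cos(5t)·(-2,-1) + sin(5t)·(-1,-1)), X_2 = e^(-t)(sin(5t)·(-2,-1) - cos(5t)·(-1,-1)).
General solution: c_1X_1 + c_2X_2.
Applying u(0)=2, v(0)=4 gives c_1=2, c_2=6.

u(t) = -14e^(-t)sin(5t) + 2e^(-t)cos(5t), v(t) = -8e^(-t)sin(5t) + 4e^(-t)cos(5t)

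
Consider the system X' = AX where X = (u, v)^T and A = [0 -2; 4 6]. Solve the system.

Coefficient matrix A = [[0, -2], [4, 6]].
Characteristic polynomial det(A - λI) = λ^2 - 6λ + 8 = 0.
Eigenvalues λ = 2, 4.
For λ=2: (A-λI) row 1 is [-2, -2], so an eigenvector is (-1, 1).
For λ=4: (A-λI) row 1 is [-4, -2], so an eigenvector is (-1, 2).
General solution: c_1e^(2t)(-1,1) + c_2e^(4t)(-1,2).

u(t) = -c_1e^(2t) - c_2e^(4t), v(t) = c_1e^(2t) + 2c_2e^(4t)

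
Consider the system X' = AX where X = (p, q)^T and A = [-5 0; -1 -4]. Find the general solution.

p(t) = K_1e^(-5t), q(t) = K_1e^(-5t) - K_2e^(-4t)

Coefficient matrix A = [[-5, 0], [-1, -4]].
Characteristic polynomial det(A - λI) = λ^2 + 9λ + 20 = 0.
Eigenvalues λ = -5, -4.
For λ=-5: (A-λI) row 2 is [-1, 1], so an eigenvector is (1, 1).
For λ=-4: (A-λI) row 1 is [-1, 0], so an eigenvector is (0, -1).
General solution: K_1e^(-5t)(1,1) + K_2e^(-4t)(0,-1).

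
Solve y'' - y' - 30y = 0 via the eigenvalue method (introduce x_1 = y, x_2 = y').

y(t) = K_1e^(6t) + K_2e^(-5t)

Let x_1 = y, x_2 = y'. Then x_1' = x_2 and x_2' = 30x_1 + x_2.
A = [[0,1],[30,1]]; det(A-λI) = λ^2 - λ - 30.
Eigenvalues λ = 6, -5 with eigenvectors (1,6), (1,-5).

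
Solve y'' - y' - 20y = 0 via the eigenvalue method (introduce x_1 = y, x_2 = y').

y(t) = c_1e^(-4t) + c_2e^(5t)

Let x_1 = y, x_2 = y'. Then x_1' = x_2 and x_2' = 20x_1 + x_2.
A = [[0,1],[20,1]]; det(A-λI) = λ^2 - λ - 20.
Eigenvalues λ = -4, 5 with eigenvectors (1,-4), (1,5).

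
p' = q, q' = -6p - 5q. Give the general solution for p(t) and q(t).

Coefficient matrix A = [[0, 1], [-6, -5]].
Characteristic polynomial det(A - λI) = λ^2 + 5λ + 6 = 0.
Eigenvalues λ = -3, -2.
For λ=-3: (A-λI) row 1 is [3, 1], so an eigenvector is (-1, 3).
For λ=-2: (A-λI) row 1 is [2, 1], so an eigenvector is (-1, 2).
General solution: C_1e^(-3t)(-1,3) + C_2e^(-2t)(-1,2).

p(t) = -C_1e^(-3t) - C_2e^(-2t), q(t) = 3C_1e^(-3t) + 2C_2e^(-2t)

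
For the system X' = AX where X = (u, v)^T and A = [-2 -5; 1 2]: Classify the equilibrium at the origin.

center

A = [[-2,-5],[1,2]]; det(A-λI) = λ^2 + 1.
λ = 0 ± i: zero real part.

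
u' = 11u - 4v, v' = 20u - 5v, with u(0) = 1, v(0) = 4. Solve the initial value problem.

Coefficient matrix A = [[11, -4], [20, -5]].
Characteristic polynomial det(A - λI) = λ^2 - 6λ + 25 = 0.
Eigenvalues λ = 3 ± 4i (complex conjugate pair).
For λ=3+4i: an eigenvector is (0,-1) - i(1,2) = (0 - i, -1 - 2i).
A real fundamental pair from Re and Im of e^((3+4i)t)v: X_1 = e^(3t)(cos(4t)·(0,-1) + sin(4t)·(1,2)), X_2 = e^(3t)(sin(4t)·(0,-1) - cos(4t)·(1,2)).
General solution: c_1X_1 + c_2X_2.
Applying u(0)=1, v(0)=4 gives c_1=-2, c_2=-1.

u(t) = -2e^(3t)sin(4t) + e^(3t)cos(4t), v(t) = -3e^(3t)sin(4t) + 4e^(3t)cos(4t)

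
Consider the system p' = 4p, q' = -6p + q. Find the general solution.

Coefficient matrix A = [[4, 0], [-6, 1]].
Characteristic polynomial det(A - λI) = λ^2 - 5λ + 4 = 0.
Eigenvalues λ = 4, 1.
For λ=4: (A-λI) row 2 is [-6, -3], so an eigenvector is (-1, 2).
For λ=1: (A-λI) row 1 is [3, 0], so an eigenvector is (0, 1).
General solution: K_1e^(4t)(-1,2) + K_2e^(t)(0,1).

p(t) = -K_1e^(4t), q(t) = 2K_1e^(4t) + K_2e^(t)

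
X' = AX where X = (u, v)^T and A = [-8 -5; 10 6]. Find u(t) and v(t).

Coefficient matrix A = [[-8, -5], [10, 6]].
Characteristic polynomial det(A - λI) = λ^2 + 2λ + 2 = 0.
Eigenvalues λ = -1 ± i (complex conjugate pair).
For λ=-1+i: an eigenvector is (2,-3) - i(1,-1) = (2 - i, -3 + i).
A real fundamental pair from Re and Im of e^((-1+i)t)v: X_1 = e^(-t)(cos(t)·(2,-3) + sin(t)·(1,-1)), X_2 = e^(-t)(sin(t)·(2,-3) - cos(t)·(1,-1)).
General solution: C_1X_1 + C_2X_2.

u(t) = C_1e^(-t)sin(t) + 2C_1e^(-t)cos(t) + 2C_2e^(-t)sin(t) - C_2e^(-t)cos(t), v(t) = -C_1e^(-t)sin(t) - 3C_1e^(-t)cos(t) - 3C_2e^(-t)sin(t) + C_2e^(-t)cos(t)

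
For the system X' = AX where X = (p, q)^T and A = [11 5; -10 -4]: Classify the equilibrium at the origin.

unstable node

A = [[11,5],[-10,-4]]; det(A-λI) = λ^2 - 7λ + 6.
λ = 6, 1: both positive.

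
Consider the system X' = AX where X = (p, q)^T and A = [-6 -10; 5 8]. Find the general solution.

Coefficient matrix A = [[-6, -10], [5, 8]].
Characteristic polynomial det(A - λI) = λ^2 - 2λ + 2 = 0.
Eigenvalues λ = 1 ± i (complex conjugate pair).
For λ=1+i: an eigenvector is (3,-2) - i(-1,1) = (3 + i, -2 - i).
A real fundamental pair from Re and Im of e^((1+i)t)v: X_1 = e^(t)(cos(t)·(3,-2) + sin(t)·(-1,1)), X_2 = e^(t)(sin(t)·(3,-2) - cos(t)·(-1,1)).
General solution: C_1X_1 + C_2X_2.

p(t) = -C_1e^(t)sin(t) + 3C_1e^(t)cos(t) + 3C_2e^(t)sin(t) + C_2e^(t)cos(t), q(t) = C_1e^(t)sin(t) - 2C_1e^(t)cos(t) - 2C_2e^(t)sin(t) - C_2e^(t)cos(t)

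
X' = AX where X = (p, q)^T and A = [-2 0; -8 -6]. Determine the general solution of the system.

Coefficient matrix A = [[-2, 0], [-8, -6]].
Characteristic polynomial det(A - λI) = λ^2 + 8λ + 12 = 0.
Eigenvalues λ = -6, -2.
For λ=-6: (A-λI) row 1 is [4, 0], so an eigenvector is (0, -1).
For λ=-2: (A-λI) row 2 is [-8, -4], so an eigenvector is (1, -2).
General solution: C_1e^(-6t)(0,-1) + C_2e^(-2t)(1,-2).

p(t) = C_2e^(-2t), q(t) = -C_1e^(-6t) - 2C_2e^(-2t)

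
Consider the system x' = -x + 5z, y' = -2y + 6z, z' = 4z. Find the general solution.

x(t) = -C_1e^(-t) + C_3e^(4t), y(t) = C_2e^(-2t) + C_3e^(4t), z(t) = C_3e^(4t)

Coefficient matrix A = [[-1, 0, 5], [0, -2, 6], [0, 0, 4]].
det(A - λI) = 0 gives eigenvalues λ = -1, -2, 4.
For λ=-1: eigenvector (-1,0,0).
For λ=-2: eigenvector (0,1,0).
For λ=4: eigenvector (1,1,1).
General solution: C_1e^(-t)(-1,0,0) + C_2e^(-2t)(0,1,0) + C_3e^(4t)(1,1,1).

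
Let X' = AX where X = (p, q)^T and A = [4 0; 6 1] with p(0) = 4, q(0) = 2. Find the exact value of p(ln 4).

1024

A = [[4,0],[6,1]]; eigenvalues λ = 4, 1.
Eigenvectors: (1,2) for λ=4, (0,1) for λ=1.
From the initial condition, c_1 = 4, c_2 = -6.
p(ln 4) = (4)(4^4)(1) + (-6)(4^1)(0) = 1024.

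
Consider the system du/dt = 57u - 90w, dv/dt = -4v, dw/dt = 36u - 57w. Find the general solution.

Coefficient matrix A = [[57, 0, -90], [0, -4, 0], [36, 0, -57]].
det(A - λI) = 0 gives eigenvalues λ = 3, -4, -3.
For λ=3: eigenvector (-5,0,-3).
For λ=-4: eigenvector (0,1,0).
For λ=-3: eigenvector (3,0,2).
General solution: K_1e^(3t)(-5,0,-3) + K_2e^(-4t)(0,1,0) + K_3e^(-3t)(3,0,2).

u(t) = -5K_1e^(3t) + 3K_3e^(-3t), v(t) = K_2e^(-4t), w(t) = -3K_1e^(3t) + 2K_3e^(-3t)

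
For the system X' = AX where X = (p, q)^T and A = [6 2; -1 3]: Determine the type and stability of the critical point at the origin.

unstable node

A = [[6,2],[-1,3]]; det(A-λI) = λ^2 - 9λ + 20.
λ = 4, 5: both positive.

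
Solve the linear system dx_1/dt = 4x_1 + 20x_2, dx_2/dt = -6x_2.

Coefficient matrix A = [[4, 20], [0, -6]].
Characteristic polynomial det(A - λI) = λ^2 + 2λ - 24 = 0.
Eigenvalues λ = -6, 4.
For λ=-6: (A-λI) row 1 is [10, 20], so an eigenvector is (2, -1).
For λ=4: (A-λI) row 1 is [0, 20], so an eigenvector is (1, 0).
General solution: K_1e^(-6t)(2,-1) + K_2e^(4t)(1,0).

x_1(t) = 2K_1e^(-6t) + K_2e^(4t), x_2(t) = -K_1e^(-6t)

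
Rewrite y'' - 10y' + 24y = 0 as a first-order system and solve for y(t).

y(t) = C_1e^(6t) + C_2e^(4t)

Let x_1 = y, x_2 = y'. Then x_1' = x_2 and x_2' = -24x_1 + 10x_2.
A = [[0,1],[-24,10]]; det(A-λI) = λ^2 - 10λ + 24.
Eigenvalues λ = 6, 4 with eigenvectors (1,6), (1,4).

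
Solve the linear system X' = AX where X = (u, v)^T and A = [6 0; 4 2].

u(t) = -K_1e^(6t), v(t) = -K_1e^(6t) + K_2e^(2t)

Coefficient matrix A = [[6, 0], [4, 2]].
Characteristic polynomial det(A - λI) = λ^2 - 8λ + 12 = 0.
Eigenvalues λ = 6, 2.
For λ=6: (A-λI) row 2 is [4, -4], so an eigenvector is (-1, -1).
For λ=2: (A-λI) row 1 is [4, 0], so an eigenvector is (0, 1).
General solution: K_1e^(6t)(-1,-1) + K_2e^(2t)(0,1).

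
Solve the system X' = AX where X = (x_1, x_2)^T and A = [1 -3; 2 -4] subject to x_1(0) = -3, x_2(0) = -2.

Coefficient matrix A = [[1, -3], [2, -4]].
Characteristic polynomial det(A - λI) = λ^2 + 3λ + 2 = 0.
Eigenvalues λ = -2, -1.
For λ=-2: (A-λI) row 1 is [3, -3], so an eigenvector is (-1, -1).
For λ=-1: (A-λI) row 1 is [2, -3], so an eigenvector is (3, 2).
General solution: c_1e^(-2t)(-1,-1) + c_2e^(-t)(3,2).
Applying x_1(0)=-3, x_2(0)=-2 gives c_1=0, c_2=-1.

x_1(t) = -3e^(-t), x_2(t) = -2e^(-t)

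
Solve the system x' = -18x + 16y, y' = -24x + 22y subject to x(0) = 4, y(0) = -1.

Coefficient matrix A = [[-18, 16], [-24, 22]].
Characteristic polynomial det(A - λI) = λ^2 - 4λ - 12 = 0.
Eigenvalues λ = 6, -2.
For λ=6: (A-λI) row 1 is [-24, 16], so an eigenvector is (2, 3).
For λ=-2: (A-λI) row 1 is [-16, 16], so an eigenvector is (-1, -1).
General solution: C_1e^(6t)(2,3) + C_2e^(-2t)(-1,-1).
Applying x(0)=4, y(0)=-1 gives C_1=-5, C_2=-14.

x(t) = -10e^(6t) + 14e^(-2t), y(t) = -15e^(6t) + 14e^(-2t)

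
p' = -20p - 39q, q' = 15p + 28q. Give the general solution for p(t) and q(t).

p(t) = -3K_1e^(4t)sin(3t) + 2K_1e^(4t)cos(3t) + 2K_2e^(4t)sin(3t) + 3K_2e^(4t)cos(3t), q(t) = 2K_1e^(4t)sin(3t) - K_1e^(4t)cos(3t) - K_2e^(4t)sin(3t) - 2K_2e^(4t)cos(3t)

Coefficient matrix A = [[-20, -39], [15, 28]].
Characteristic polynomial det(A - λI) = λ^2 - 8λ + 25 = 0.
Eigenvalues λ = 4 ± 3i (complex conjugate pair).
For λ=4+3i: an eigenvector is (2,-1) - i(-3,2) = (2 + 3i, -1 - 2i).
A real fundamental pair from Re and Im of e^((4+3i)t)v: X_1 = e^(4t)(cos(3t)·(2,-1) + sin(3t)·(-3,2)), X_2 = e^(4t)(sin(3t)·(2,-1) - cos(3t)·(-3,2)).
General solution: K_1X_1 + K_2X_2.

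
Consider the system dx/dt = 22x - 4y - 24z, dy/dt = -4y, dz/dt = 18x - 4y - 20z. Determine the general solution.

Coefficient matrix A = [[22, -4, -24], [0, -4, 0], [18, -4, -20]].
det(A - λI) = 0 gives eigenvalues λ = -2, -4, 4.
For λ=-2: eigenvector (1,0,1).
For λ=-4: eigenvector (2,1,2).
For λ=4: eigenvector (-4,0,-3).
General solution: c_1e^(-2t)(1,0,1) + c_2e^(-4t)(2,1,2) + c_3e^(4t)(-4,0,-3).

x(t) = c_1e^(-2t) + 2c_2e^(-4t) - 4c_3e^(4t), y(t) = c_2e^(-4t), z(t) = c_1e^(-2t) + 2c_2e^(-4t) - 3c_3e^(4t)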